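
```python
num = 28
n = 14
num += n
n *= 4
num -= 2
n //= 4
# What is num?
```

Trace:
`num = 28` → num = 28
`n = 14` → n = 14
`num += n` → num = 42
`n *= 4` → n = 56
`num -= 2` → num = 40
`n //= 4` → n = 14
So num = 40

Answer: 40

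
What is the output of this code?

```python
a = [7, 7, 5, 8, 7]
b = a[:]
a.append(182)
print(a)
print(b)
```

Key concept: slice [:] creates copy.
Step by step:
`a = [7, 7, 5, 8, 7]` → a = [7, 7, 5, 8, 7]
`b = a[:]` → b = [7, 7, 5, 8, 7]
`a.append(182)` → a = [7, 7, 5, 8, 7, 182]
`print(a)` → prints [7, 7, 5, 8, 7, 182]
`print(b)` → prints [7, 7, 5, 8, 7]

Answer:
[7, 7, 5, 8, 7, 182]
[7, 7, 5, 8, 7]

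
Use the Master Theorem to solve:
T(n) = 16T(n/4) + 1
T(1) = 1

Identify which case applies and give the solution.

a=16, b=4, f(n)=1. log_4(16) = 2. Since c=0 < 2, Case 1 applies: T(n) = Θ(n^log_b(a)) = O(n^2).

Answer: O(n^2) - Case 1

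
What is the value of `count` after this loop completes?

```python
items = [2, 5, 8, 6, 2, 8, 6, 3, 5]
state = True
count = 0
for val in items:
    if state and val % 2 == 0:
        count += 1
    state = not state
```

Count even values at even positions
`count` takes the values: 0 → 1 → 2 → 3 → 4

Answer: 4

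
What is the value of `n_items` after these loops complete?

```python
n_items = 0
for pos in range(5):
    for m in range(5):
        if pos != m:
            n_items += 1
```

5² - 5 (exclude diagonal)
`n_items` takes the values: 0 → 1 → 2 → 3 → 4 → 5 → 6 → 7 → 8 → 9 → 10 → 11 → 12 → 13 → 14 → 15 → 16 → 17 → 18 → 19 → 20

Answer: 20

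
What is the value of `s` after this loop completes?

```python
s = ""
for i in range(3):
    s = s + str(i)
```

Concatenate digits 0 to 2
`s` takes the values: "" → "0" → "01" → "012"

Answer: "012"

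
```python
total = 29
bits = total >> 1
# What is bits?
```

Trace:
`total = 29` → total = 29
`bits = total >> 1` → bits = 14
So bits = 14

Answer: 14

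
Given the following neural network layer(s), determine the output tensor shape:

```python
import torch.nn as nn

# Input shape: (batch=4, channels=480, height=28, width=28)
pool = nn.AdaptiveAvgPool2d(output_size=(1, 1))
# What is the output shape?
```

Input: (4, 480, 28, 28) -> Output: (4, 480, 1, 1)

Answer: (4, 480, 1, 1)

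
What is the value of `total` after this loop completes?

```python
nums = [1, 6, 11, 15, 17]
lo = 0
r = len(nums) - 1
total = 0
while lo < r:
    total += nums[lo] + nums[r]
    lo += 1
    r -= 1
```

Sum of pairs from ends
`total` takes the values: 0 → 18 → 39

Answer: 39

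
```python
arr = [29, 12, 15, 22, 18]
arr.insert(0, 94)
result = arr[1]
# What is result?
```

Trace:
`arr = [29, 12, 15, 22, 18]` → arr = [29, 12, 15, 22, 18]
`arr.insert(0, 94)` → arr = [94, 29, 12, 15, 22, 18]
`result = arr[1]` → result = 29
So result = 29

Answer: 29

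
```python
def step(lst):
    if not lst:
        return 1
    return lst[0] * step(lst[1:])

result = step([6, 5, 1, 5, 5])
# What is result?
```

Product over [6, 5, 1, 5, 5] = 6 * 5 * 1 * 5 * 5 = 750

Answer: 750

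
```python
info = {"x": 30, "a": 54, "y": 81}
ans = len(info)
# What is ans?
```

Trace:
`info = {"x": 30, "a": 54, "y": 81}` → info = {'x': 30, 'a': 54, 'y': 81}
`ans = len(info)` → ans = 3
So ans = 3

Answer: 3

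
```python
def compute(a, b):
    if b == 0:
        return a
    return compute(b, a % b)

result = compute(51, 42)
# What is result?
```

compute(51, 42) -> compute(42, 9) -> compute(9, 6) -> compute(6, 3) -> compute(3, 0) -> 3

Answer: 3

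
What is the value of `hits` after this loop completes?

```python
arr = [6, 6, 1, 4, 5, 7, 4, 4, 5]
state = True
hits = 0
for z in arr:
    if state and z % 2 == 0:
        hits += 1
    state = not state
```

Count even values at even positions
`hits` takes the values: 0 → 1 → 2

Answer: 2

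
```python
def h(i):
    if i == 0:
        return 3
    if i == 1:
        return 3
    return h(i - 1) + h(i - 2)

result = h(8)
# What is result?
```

Build up from base cases: h(0)=3, h(1)=3, h(2)=6, h(3)=9, h(4)=15, h(5)=24, h(6)=39, ..., h(8)=102

Answer: 102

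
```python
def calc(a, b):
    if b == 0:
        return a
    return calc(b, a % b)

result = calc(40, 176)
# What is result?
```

calc(40, 176) -> calc(176, 40) -> calc(40, 16) -> calc(16, 8) -> calc(8, 0) -> 8

Answer: 8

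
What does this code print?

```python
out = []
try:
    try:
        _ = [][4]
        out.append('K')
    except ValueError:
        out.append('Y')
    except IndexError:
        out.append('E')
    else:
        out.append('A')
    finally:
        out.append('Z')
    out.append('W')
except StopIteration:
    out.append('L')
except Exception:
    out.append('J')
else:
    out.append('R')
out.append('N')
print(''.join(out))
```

Execution trace: 'E' (inner except IndexError) → 'Z' (inner finally) → 'W' (try body, no exception) → 'R' (else) → 'N' (after the try/except). Output: EZWRN

Answer: EZWRN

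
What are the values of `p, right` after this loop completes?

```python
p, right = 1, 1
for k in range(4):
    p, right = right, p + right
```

Fibonacci: after 4 iterations
`p, right` takes the values: (1, 1) → (1, 2) → (2, 3) → (3, 5) → (5, 8)

Answer: 5, 8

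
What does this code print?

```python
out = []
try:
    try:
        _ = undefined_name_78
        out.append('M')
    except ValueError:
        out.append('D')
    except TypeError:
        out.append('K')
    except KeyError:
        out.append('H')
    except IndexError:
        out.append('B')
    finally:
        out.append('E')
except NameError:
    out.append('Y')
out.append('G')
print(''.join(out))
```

Execution trace: 'E' (finally) → 'Y' (outer except NameError) → 'G' (after the try/except). Output: EYG

Answer: EYG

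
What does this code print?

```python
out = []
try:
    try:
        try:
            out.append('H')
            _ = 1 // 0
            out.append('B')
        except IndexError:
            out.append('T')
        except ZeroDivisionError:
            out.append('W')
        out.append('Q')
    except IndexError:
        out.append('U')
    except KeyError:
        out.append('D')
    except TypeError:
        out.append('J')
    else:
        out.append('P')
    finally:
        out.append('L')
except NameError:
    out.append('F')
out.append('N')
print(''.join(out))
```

Execution trace: 'H' (inner try body) → 'W' (inner except ZeroDivisionError) → 'Q' (try body, no exception) → 'P' (else) → 'L' (finally) → 'N' (after the try/except). Output: HWQPLN

Answer: HWQPLN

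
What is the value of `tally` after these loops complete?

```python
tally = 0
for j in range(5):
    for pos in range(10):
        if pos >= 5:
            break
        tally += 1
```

Inner breaks at 5, outer runs 5 times
`tally` takes the values: 0 → 1 → 2 → 3 → 4 → 5 → 6 → 7 → 8 → 9 → 10 → 11 → 12 → 13 → 14 → 15 → 16 → 17 → 18 → 19 → 20 → 21 → 22 → 23 → 24 → 25

Answer: 25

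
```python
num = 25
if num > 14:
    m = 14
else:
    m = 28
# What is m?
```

Trace:
`num = 25` → num = 25
`if num > 14: ...` → num > 14 is True → m = 14
So m = 14

Answer: 14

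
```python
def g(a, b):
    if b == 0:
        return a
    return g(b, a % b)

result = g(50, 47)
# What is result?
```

g(50, 47) -> g(47, 3) -> g(3, 2) -> g(2, 1) -> g(1, 0) -> 1

Answer: 1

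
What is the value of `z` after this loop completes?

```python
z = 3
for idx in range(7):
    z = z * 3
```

Multiply by 3, 7 times: 3 * 3^7 = 6561
`z` takes the values: 3 → 9 → 27 → 81 → 243 → 729 → 2187 → 6561

Answer: 6561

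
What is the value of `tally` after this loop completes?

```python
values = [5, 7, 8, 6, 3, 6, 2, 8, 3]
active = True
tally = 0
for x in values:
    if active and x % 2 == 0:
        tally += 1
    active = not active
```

Count even values at even positions
`tally` takes the values: 0 → 1 → 2

Answer: 2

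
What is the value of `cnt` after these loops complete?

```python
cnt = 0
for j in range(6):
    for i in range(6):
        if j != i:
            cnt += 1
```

6² - 6 (exclude diagonal)
`cnt` takes the values: 0 → 1 → 2 → 3 → 4 → 5 → 6 → 7 → 8 → 9 → 10 → 11 → 12 → 13 → 14 → 15 → 16 → 17 → 18 → 19 → 20 → 21 → 22 → 23 → 24 → 25 → 26 → 27 → 28 → 29 → 30

Answer: 30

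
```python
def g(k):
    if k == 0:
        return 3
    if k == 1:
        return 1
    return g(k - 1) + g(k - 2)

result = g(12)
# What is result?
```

Build up from base cases: g(0)=3, g(1)=1, g(2)=4, g(3)=5, g(4)=9, g(5)=14, g(6)=23, ..., g(12)=411

Answer: 411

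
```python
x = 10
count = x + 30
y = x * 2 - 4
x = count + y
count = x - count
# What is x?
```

Trace:
`x = 10` → x = 10
`count = x + 30` → count = 40
`y = x * 2 - 4` → y = 16
`x = count + y` → x = 56
`count = x - count` → count = 16
So x = 56

Answer: 56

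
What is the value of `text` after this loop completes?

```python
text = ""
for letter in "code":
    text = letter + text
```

Reverse 'code'
`text` takes the values: "" → "c" → "oc" → "doc" → "edoc"

Answer: "edoc"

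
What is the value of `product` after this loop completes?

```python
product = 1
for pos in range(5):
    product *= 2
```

2^5 = 32
`product` takes the values: 1 → 2 → 4 → 8 → 16 → 32

Answer: 32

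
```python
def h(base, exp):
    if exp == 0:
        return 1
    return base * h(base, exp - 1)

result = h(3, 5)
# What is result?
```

h(3, 5) = 3 * 3 * 3 * 3 * 3 = 243

Answer: 243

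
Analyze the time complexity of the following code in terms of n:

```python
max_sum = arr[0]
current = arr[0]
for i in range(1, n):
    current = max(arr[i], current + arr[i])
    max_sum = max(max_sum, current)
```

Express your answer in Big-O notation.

This is Kadane's algorithm for maximum subarray. Time complexity: O(n).

Answer: O(n)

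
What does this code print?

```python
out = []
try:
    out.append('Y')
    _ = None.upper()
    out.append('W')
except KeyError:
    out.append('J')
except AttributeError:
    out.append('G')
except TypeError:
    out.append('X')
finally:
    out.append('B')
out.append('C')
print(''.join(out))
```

Execution trace: 'Y' (try body) → 'G' (except AttributeError) → 'B' (finally) → 'C' (after the try/except). Output: YGBC

Answer: YGBC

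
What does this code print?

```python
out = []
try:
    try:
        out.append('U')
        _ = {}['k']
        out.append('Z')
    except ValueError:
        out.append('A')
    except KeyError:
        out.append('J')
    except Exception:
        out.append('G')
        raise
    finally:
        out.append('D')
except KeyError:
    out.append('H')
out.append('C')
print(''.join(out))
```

Execution trace: 'U' (inner try body) → 'J' (inner except KeyError) → 'D' (inner finally) → 'C' (after the try/except). Output: UJDC

Answer: UJDC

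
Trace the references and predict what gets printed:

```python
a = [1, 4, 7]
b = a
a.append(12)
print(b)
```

Key concept: basic list aliasing.
Step by step:
`a = [1, 4, 7]` → a = [1, 4, 7]
`b = a` → b = [1, 4, 7] (same object as a)
`a.append(12)` → a = [1, 4, 7, 12] (same object as b); b = [1, 4, 7, 12] (same object as a)
`print(b)` → prints [1, 4, 7, 12]

Answer: [1, 4, 7, 12]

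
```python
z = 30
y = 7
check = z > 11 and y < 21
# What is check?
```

Trace:
`z = 30` → z = 30
`y = 7` → y = 7
`check = z > 11 and y < 21` → check = True
So check = True

Answer: True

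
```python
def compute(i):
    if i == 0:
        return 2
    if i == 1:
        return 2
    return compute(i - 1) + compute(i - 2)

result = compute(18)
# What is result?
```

Build up from base cases: compute(0)=2, compute(1)=2, compute(2)=4, compute(3)=6, compute(4)=10, compute(5)=16, compute(6)=26, ..., compute(18)=8362

Answer: 8362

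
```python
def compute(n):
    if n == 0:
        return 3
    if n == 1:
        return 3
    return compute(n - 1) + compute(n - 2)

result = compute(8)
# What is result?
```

Build up from base cases: compute(0)=3, compute(1)=3, compute(2)=6, compute(3)=9, compute(4)=15, compute(5)=24, compute(6)=39, ..., compute(8)=102

Answer: 102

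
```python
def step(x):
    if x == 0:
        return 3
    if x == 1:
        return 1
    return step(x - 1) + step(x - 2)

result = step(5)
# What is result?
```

Build up from base cases: step(0)=3, step(1)=1, step(2)=4, step(3)=5, step(4)=9, step(5)=14

Answer: 14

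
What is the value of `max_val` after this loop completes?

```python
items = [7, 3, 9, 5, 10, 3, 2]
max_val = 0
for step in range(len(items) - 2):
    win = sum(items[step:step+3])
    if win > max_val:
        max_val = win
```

Max sum of 3-element window in [7, 3, 9, 5, 10, 3, 2]
`max_val` takes the values: 0 → 19 → 24

Answer: 24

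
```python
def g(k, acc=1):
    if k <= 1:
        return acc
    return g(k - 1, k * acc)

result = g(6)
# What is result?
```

Accumulator trace (n, acc): (6, 1) -> (5, 6) -> (4, 30) -> (3, 120) -> (2, 360) -> (1, 720) -> return 720

Answer: 720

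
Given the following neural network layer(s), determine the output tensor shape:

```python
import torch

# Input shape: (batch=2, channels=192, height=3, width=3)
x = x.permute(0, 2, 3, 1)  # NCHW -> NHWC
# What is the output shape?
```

Input: (2, 192, 3, 3) -> Output: (2, 3, 3, 192)

Answer: (2, 3, 3, 192)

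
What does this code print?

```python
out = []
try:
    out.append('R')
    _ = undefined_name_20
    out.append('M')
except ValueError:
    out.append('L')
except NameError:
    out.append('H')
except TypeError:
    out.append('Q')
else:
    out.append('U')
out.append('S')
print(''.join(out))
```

Execution trace: 'R' (try body) → 'H' (except NameError) → 'S' (after the try/except). Output: RHS

Answer: RHS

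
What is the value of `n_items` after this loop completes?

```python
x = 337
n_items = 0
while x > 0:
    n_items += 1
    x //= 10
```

Count digits by repeated division by 10
`n_items` takes the values: 0 → 1 → 2 → 3

Answer: 3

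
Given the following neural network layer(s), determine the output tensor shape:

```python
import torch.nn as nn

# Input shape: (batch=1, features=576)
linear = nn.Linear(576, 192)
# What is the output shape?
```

Input: (1, 576) -> Output: (1, 192)

Answer: (1, 192)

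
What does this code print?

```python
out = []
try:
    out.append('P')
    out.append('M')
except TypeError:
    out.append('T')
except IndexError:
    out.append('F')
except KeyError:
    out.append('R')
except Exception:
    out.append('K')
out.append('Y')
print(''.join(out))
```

Execution trace: 'P' (try body) → 'M' (try body, no exception) → 'Y' (after the try/except). Output: PMY

Answer: PMY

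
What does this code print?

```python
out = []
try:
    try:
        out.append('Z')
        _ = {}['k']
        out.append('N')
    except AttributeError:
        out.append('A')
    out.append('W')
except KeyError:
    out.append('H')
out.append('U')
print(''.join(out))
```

Execution trace: 'Z' (inner try body) → 'H' (except KeyError) → 'U' (after the try/except). Output: ZHU

Answer: ZHU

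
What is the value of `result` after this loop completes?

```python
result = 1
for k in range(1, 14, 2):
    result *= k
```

Product of 1, 3, 5, ... up to 13
`result` takes the values: 1 → 3 → 15 → 105 → 945 → 10395 → 135135

Answer: 135135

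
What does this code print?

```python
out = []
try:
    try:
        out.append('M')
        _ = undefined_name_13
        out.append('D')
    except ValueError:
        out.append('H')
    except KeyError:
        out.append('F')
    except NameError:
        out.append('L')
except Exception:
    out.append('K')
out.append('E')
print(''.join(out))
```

Execution trace: 'M' (inner try body) → 'L' (inner except NameError) → 'E' (after the try/except). Output: MLE

Answer: MLE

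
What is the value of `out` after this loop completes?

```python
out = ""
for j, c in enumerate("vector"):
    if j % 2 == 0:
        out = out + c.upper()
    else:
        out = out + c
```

Uppercase even positions in 'vector'
`out` takes the values: "" → "V" → "Ve" → "VeC" → "VeCt" → "VeCtO" → "VeCtOr"

Answer: "VeCtOr"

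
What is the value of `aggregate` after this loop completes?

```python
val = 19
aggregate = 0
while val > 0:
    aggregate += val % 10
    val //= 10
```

Sum digits of 19
`aggregate` takes the values: 0 → 9 → 10

Answer: 10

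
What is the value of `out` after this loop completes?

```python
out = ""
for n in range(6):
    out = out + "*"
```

Repeat '*' 6 times
`out` takes the values: "" → "*" → "**" → "***" → "****" → "*****" → "******"

Answer: "******"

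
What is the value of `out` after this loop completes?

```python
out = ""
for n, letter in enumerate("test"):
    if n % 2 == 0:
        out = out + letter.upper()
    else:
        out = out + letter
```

Uppercase even positions in 'test'
`out` takes the values: "" → "T" → "Te" → "TeS" → "TeSt"

Answer: "TeSt"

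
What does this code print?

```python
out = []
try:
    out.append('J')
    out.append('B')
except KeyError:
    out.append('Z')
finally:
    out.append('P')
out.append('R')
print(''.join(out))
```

Execution trace: 'J' (try body) → 'B' (try body, no exception) → 'P' (finally) → 'R' (after the try/except). Output: JBPR

Answer: JBPR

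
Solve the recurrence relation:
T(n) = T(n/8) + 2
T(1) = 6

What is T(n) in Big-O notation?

Each step divides n by 8 and adds 2. After log_8(n) steps we reach T(1)=6. So T(n) = 2·log_8(n) + 6 = O(log n).

Answer: O(log n)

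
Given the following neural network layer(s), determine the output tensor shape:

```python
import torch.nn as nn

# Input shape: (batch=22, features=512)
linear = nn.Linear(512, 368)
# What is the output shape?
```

Input: (22, 512) -> Output: (22, 368)

Answer: (22, 368)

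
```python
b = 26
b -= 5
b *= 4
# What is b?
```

Trace:
`b = 26` → b = 26
`b -= 5` → b = 21
`b *= 4` → b = 84
So b = 84

Answer: 84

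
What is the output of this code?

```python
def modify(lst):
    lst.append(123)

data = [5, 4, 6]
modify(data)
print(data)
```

Key concept: function modifies passed list.
Step by step:
`data = [5, 4, 6]` → data = [5, 4, 6]
`modify(data)` → data = [5, 4, 6, 123]
`print(data)` → prints [5, 4, 6, 123]

Answer: [5, 4, 6, 123]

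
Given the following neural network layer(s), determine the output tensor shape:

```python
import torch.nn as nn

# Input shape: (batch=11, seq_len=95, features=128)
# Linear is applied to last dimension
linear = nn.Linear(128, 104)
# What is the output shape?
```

Input: (11, 95, 128) -> Output: (11, 95, 104)

Answer: (11, 95, 104)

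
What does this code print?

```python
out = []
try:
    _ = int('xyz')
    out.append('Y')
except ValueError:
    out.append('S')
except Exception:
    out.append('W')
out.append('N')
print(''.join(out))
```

Execution trace: 'S' (except ValueError) → 'N' (after the try/except). Output: SN

Answer: SN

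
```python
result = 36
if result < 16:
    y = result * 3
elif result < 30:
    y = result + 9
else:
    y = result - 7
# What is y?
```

Trace:
`result = 36` → result = 36
`if result < 16: ...` → result < 16 is False, result < 30 is False, take else branch → y = 29
So y = 29

Answer: 29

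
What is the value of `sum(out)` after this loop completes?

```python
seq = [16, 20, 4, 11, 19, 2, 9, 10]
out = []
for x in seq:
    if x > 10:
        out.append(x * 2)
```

Sum of doubled values > 10
`out` takes the values: [] → [32] → [32, 40] → [32, 40, 22] → [32, 40, 22, 38]
So `sum(out)` = 132

Answer: 132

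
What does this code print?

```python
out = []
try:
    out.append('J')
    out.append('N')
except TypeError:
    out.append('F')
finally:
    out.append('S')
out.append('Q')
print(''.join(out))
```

Execution trace: 'J' (try body) → 'N' (try body, no exception) → 'S' (finally) → 'Q' (after the try/except). Output: JNSQ

Answer: JNSQ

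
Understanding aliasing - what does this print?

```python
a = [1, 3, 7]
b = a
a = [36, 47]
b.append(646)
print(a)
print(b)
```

Key concept: rebinding vs mutation: a is rebound to a new list, b still points at the original.
Step by step:
`a = [1, 3, 7]` → a = [1, 3, 7]
`b = a` → b = [1, 3, 7] (same object as a)
`a = [36, 47]` → a = [36, 47]
`b.append(646)` → b = [1, 3, 7, 646]
`print(a)` → prints [36, 47]
`print(b)` → prints [1, 3, 7, 646]

Answer:
[36, 47]
[1, 3, 7, 646]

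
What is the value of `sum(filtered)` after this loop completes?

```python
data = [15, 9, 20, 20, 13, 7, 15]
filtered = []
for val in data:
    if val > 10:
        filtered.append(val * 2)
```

Sum of doubled values > 10
`filtered` takes the values: [] → [30] → [30, 40] → [30, 40, 40] → [30, 40, 40, 26] → [30, 40, 40, 26, 30]
So `sum(filtered)` = 166

Answer: 166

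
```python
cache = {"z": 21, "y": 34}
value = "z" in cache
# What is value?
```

Trace:
`cache = {"z": 21, "y": 34}` → cache = {'z': 21, 'y': 34}
`value = "z" in cache` → value = True
So value = True

Answer: True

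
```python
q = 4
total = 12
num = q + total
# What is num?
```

Trace:
`q = 4` → q = 4
`total = 12` → total = 12
`num = q + total` → num = 16
So num = 16

Answer: 16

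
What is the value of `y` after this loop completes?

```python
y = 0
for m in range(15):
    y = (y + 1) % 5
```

Increment mod 5, 15 times = 0
`y` takes the values: 0 → 1 → 2 → 3 → 4 → 0 → 1 → 2 → 3 → 4 → 0 → 1 → 2 → 3 → 4 → 0

Answer: 0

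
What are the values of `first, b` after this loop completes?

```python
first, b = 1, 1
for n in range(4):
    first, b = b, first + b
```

Fibonacci: after 4 iterations
`first, b` takes the values: (1, 1) → (1, 2) → (2, 3) → (3, 5) → (5, 8)

Answer: 5, 8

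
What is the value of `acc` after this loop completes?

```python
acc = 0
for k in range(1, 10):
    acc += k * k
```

Sum of squares 1² to 9² = 285
`acc` takes the values: 0 → 1 → 5 → 14 → 30 → 55 → 91 → 140 → 204 → 285

Answer: 285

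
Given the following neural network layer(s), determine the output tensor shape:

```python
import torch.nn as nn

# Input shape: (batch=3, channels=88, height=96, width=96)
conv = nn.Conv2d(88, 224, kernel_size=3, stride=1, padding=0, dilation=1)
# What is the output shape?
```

Input: (3, 88, 96, 96) -> Output: (3, 224, 94, 94)

Answer: (3, 224, 94, 94)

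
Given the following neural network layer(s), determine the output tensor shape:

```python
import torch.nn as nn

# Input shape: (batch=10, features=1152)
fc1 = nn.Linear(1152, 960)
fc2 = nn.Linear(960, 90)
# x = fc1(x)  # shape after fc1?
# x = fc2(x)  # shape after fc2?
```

Input: (10, 1152) -> after fc1: (10, 960) -> Output: (10, 90)

Answer: (10, 90)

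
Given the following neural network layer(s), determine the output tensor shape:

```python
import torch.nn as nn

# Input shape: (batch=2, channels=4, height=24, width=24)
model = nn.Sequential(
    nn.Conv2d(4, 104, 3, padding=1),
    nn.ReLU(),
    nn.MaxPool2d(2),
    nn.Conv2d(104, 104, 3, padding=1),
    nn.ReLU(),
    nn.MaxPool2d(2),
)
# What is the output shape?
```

Input: (2, 4, 24, 24) -> after first Conv2d: (2, 104, 24, 24) -> after first MaxPool2d: (2, 104, 12, 12) -> after second Conv2d: (2, 104, 12, 12) -> Output: (2, 104, 6, 6)

Answer: (2, 104, 6, 6)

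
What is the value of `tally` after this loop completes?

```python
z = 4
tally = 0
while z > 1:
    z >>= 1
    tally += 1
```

Count right shifts until 1
`tally` takes the values: 0 → 1 → 2

Answer: 2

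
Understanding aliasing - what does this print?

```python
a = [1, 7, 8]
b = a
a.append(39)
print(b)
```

Key concept: basic list aliasing.
Step by step:
`a = [1, 7, 8]` → a = [1, 7, 8]
`b = a` → b = [1, 7, 8] (same object as a)
`a.append(39)` → a = [1, 7, 8, 39] (same object as b); b = [1, 7, 8, 39] (same object as a)
`print(b)` → prints [1, 7, 8, 39]

Answer: [1, 7, 8, 39]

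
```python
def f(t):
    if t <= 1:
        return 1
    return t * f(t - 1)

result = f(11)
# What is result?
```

f(11) = 11 * 10 * 9 * 8 * 7 * 6 * 5 * 4 * 3 * 2 * 1 = 39916800

Answer: 39916800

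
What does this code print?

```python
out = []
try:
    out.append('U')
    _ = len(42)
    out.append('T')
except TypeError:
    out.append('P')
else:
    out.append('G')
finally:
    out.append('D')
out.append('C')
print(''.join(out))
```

Execution trace: 'U' (try body) → 'P' (except TypeError) → 'D' (finally) → 'C' (after the try/except). Output: UPDC

Answer: UPDC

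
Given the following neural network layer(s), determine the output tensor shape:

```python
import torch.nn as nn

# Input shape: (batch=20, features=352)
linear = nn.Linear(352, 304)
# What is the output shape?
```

Input: (20, 352) -> Output: (20, 304)

Answer: (20, 304)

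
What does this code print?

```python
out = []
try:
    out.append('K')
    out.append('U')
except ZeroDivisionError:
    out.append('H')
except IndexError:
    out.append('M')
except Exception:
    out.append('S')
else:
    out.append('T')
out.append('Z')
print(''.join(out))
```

Execution trace: 'K' (try body) → 'U' (try body, no exception) → 'T' (else) → 'Z' (after the try/except). Output: KUTZ

Answer: KUTZ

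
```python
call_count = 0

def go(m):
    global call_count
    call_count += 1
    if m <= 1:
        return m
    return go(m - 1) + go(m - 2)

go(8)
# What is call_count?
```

Calls(m) = 1 + Calls(m-1) + Calls(m-2); Calls(0)=Calls(1)=1. For m=8 this gives 67.

Answer: 67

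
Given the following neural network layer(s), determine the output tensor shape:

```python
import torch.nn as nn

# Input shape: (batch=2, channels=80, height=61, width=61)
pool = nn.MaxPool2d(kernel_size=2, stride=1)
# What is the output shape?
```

Input: (2, 80, 61, 61) -> Output: (2, 80, 60, 60)

Answer: (2, 80, 60, 60)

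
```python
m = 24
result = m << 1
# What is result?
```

Trace:
`m = 24` → m = 24
`result = m << 1` → result = 48
So result = 48

Answer: 48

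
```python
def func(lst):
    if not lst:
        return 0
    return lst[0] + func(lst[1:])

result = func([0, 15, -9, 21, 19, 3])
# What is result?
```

0 + 15 + (-9) + 21 + 19 + 3 + 0 = 49

Answer: 49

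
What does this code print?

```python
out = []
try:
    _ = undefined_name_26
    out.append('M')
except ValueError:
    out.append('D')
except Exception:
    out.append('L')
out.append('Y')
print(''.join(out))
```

Execution trace: 'L' (except Exception) → 'Y' (after the try/except). Output: LY

Answer: LY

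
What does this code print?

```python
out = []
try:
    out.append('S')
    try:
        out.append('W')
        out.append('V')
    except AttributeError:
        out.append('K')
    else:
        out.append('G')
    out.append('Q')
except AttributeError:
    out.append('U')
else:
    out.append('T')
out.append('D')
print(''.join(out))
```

Execution trace: 'S' (try body) → 'W' (inner try body) → 'V' (inner try body, no exception) → 'G' (inner else) → 'Q' (try body, no exception) → 'T' (else) → 'D' (after the try/except). Output: SWVGQTD

Answer: SWVGQTD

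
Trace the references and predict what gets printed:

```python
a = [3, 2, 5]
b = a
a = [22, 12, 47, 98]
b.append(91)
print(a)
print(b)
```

Key concept: rebinding vs mutation: a is rebound to a new list, b still points at the original.
Step by step:
`a = [3, 2, 5]` → a = [3, 2, 5]
`b = a` → b = [3, 2, 5] (same object as a)
`a = [22, 12, 47, 98]` → a = [22, 12, 47, 98]
`b.append(91)` → b = [3, 2, 5, 91]
`print(a)` → prints [22, 12, 47, 98]
`print(b)` → prints [3, 2, 5, 91]

Answer:
[22, 12, 47, 98]
[3, 2, 5, 91]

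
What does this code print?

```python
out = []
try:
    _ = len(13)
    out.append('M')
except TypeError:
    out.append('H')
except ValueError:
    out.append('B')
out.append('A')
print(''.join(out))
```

Execution trace: 'H' (except TypeError) → 'A' (after the try/except). Output: HA

Answer: HA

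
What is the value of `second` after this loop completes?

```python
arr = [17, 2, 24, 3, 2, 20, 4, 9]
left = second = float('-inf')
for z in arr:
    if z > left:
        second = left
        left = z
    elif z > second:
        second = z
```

Second largest (with repeats) in [17, 2, 24, 3, 2, 20, 4, 9]
`second` takes the values: -inf → 2 → 17 → 20

Answer: 20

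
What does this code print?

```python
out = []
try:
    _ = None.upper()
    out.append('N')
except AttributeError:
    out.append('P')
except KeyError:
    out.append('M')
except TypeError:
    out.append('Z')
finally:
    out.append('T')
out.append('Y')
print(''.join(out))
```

Execution trace: 'P' (except AttributeError) → 'T' (finally) → 'Y' (after the try/except). Output: PTY

Answer: PTY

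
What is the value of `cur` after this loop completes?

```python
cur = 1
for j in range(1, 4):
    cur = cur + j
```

Start at 1, add 1 through 3
`cur` takes the values: 1 → 2 → 4 → 7

Answer: 7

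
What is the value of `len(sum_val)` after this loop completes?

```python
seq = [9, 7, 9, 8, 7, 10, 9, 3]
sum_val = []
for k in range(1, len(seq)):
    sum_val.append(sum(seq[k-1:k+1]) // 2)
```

Number of 2-element averages
`sum_val` takes the values: [] → [8] → [8, 8] → [8, 8, 8] → [8, 8, 8, 7] → [8, 8, 8, 7, 8] → [8, 8, 8, 7, 8, 9] → [8, 8, 8, 7, 8, 9, 6]
So `len(sum_val)` = 7

Answer: 7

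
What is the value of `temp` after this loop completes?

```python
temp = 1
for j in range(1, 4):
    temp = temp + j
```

Start at 1, add 1 through 3
`temp` takes the values: 1 → 2 → 4 → 7

Answer: 7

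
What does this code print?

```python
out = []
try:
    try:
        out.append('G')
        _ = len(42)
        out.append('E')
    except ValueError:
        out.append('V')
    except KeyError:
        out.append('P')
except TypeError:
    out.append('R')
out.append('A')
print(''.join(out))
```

Execution trace: 'G' (try body) → 'R' (outer except TypeError) → 'A' (after the try/except). Output: GRA

Answer: GRA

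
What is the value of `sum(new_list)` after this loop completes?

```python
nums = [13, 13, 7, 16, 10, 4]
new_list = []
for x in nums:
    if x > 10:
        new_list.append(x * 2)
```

Sum of doubled values > 10
`new_list` takes the values: [] → [26] → [26, 26] → [26, 26, 32]
So `sum(new_list)` = 84

Answer: 84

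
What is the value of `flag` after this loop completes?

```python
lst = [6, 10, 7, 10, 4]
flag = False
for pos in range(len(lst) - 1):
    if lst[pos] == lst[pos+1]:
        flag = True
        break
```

Check consecutive duplicates in [6, 10, 7, 10, 4]
`flag` takes the values: False

Answer: False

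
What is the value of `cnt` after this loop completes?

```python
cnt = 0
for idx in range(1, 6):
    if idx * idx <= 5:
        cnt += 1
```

Count numbers where idx² ≤ 5
`cnt` takes the values: 0 → 1 → 2

Answer: 2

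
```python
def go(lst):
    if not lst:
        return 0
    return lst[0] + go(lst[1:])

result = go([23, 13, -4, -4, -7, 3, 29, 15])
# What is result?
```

23 + 13 + (-4) + (-4) + (-7) + 3 + 29 + 15 + 0 = 68

Answer: 68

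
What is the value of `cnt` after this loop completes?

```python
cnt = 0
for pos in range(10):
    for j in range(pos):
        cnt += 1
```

Triangle number: 0+1+2+...+9
`cnt` takes the values: 0 → 1 → 2 → 3 → 4 → 5 → 6 → 7 → 8 → 9 → 10 → 11 → 12 → 13 → 14 → 15 → 16 → 17 → 18 → 19 → 20 → 21 → 22 → 23 → 24 → 25 → 26 → 27 → 28 → 29 → … → 41 → 42 → 43 → 44 → 45

Answer: 45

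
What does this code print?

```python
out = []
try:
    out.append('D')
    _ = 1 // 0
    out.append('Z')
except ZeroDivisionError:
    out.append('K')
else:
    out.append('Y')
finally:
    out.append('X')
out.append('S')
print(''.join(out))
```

Execution trace: 'D' (try body) → 'K' (except ZeroDivisionError) → 'X' (finally) → 'S' (after the try/except). Output: DKXS

Answer: DKXS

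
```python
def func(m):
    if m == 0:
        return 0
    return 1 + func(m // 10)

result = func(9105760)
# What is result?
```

Count of digits of 9105760: 7

Answer: 7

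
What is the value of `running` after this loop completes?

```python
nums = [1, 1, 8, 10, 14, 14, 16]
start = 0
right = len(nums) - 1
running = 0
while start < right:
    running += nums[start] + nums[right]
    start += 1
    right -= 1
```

Sum of pairs from ends
`running` takes the values: 0 → 17 → 32 → 54

Answer: 54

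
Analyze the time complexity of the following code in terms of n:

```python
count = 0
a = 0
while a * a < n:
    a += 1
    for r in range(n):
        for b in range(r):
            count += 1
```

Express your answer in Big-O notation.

Each loop level contributes: √n × n × n. Multiplying the contributions gives O(n^2√n).

Answer: O(n^2√n)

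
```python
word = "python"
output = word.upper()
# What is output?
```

Trace:
`word = "python"` → word = 'python'
`output = word.upper()` → output = 'PYTHON'
So output = 'PYTHON'

Answer: 'PYTHON'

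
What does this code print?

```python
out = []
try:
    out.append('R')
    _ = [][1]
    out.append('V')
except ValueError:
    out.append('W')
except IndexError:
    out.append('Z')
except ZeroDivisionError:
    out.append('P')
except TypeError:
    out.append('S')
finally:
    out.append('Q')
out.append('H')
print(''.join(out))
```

Execution trace: 'R' (try body) → 'Z' (except IndexError) → 'Q' (finally) → 'H' (after the try/except). Output: RZQH

Answer: RZQH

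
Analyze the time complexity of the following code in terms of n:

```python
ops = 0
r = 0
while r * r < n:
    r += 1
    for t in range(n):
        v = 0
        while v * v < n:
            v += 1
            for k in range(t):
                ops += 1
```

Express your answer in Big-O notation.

Each loop level contributes: √n × n × √n × n. Multiplying the contributions gives O(n^3).

Answer: O(n^3)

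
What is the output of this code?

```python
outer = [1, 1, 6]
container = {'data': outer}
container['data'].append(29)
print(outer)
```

Key concept: dict holds reference to list.
Step by step:
`outer = [1, 1, 6]` → outer = [1, 1, 6]
`container = {'data': outer}` → container = {'data': [1, 1, 6]}
`container['data'].append(29)` → outer = [1, 1, 6, 29]; container = {'data': [1, 1, 6, 29]}
`print(outer)` → prints [1, 1, 6, 29]

Answer: [1, 1, 6, 29]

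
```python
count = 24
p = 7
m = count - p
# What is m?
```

Trace:
`count = 24` → count = 24
`p = 7` → p = 7
`m = count - p` → m = 17
So m = 17

Answer: 17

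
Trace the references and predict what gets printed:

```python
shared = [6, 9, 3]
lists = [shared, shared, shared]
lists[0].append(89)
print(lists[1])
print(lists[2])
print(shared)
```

Key concept: list of same reference.
Step by step:
`shared = [6, 9, 3]` → shared = [6, 9, 3]
`lists = [shared, shared, shared]` → lists = [[6, 9, 3], [6, 9, 3], [6, 9, 3]]
`lists[0].append(89)` → shared = [6, 9, 3, 89]; lists = [[6, 9, 3, 89], [6, 9, 3, 89], [6, 9, 3, 89]]
`print(lists[1])` → prints [6, 9, 3, 89]
`print(lists[2])` → prints [6, 9, 3, 89]
`print(shared)` → prints [6, 9, 3, 89]

Answer:
[6, 9, 3, 89]
[6, 9, 3, 89]
[6, 9, 3, 89]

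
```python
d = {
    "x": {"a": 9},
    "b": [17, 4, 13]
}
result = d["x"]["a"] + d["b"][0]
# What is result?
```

Trace:
`d = { ...` → d = {'x': {'a': 9}, 'b': [17, 4, 13]}
`result = d["x"]["a"] + d["b"][0]` → result = 26
So result = 26

Answer: 26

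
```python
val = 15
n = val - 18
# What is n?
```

Trace:
`val = 15` → val = 15
`n = val - 18` → n = -3
So n = -3

Answer: -3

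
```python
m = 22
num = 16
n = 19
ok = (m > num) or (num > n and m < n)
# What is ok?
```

Trace:
`m = 22` → m = 22
`num = 16` → num = 16
`n = 19` → n = 19
`ok = (m > num) or (num > n and m < n)` → ok = True
So ok = True

Answer: True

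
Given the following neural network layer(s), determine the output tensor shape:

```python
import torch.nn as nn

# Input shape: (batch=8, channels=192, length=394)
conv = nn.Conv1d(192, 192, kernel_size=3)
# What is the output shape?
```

Input: (8, 192, 394) -> Output: (8, 192, 392)

Answer: (8, 192, 392)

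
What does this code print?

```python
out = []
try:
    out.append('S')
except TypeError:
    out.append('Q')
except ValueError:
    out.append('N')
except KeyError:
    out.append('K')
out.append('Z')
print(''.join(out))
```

Execution trace: 'S' (try body, no exception) → 'Z' (after the try/except). Output: SZ

Answer: SZ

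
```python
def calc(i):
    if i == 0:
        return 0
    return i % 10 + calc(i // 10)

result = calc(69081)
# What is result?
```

Sum of digits of 69081: 1 + 8 + 0 + 9 + 6 = 24

Answer: 24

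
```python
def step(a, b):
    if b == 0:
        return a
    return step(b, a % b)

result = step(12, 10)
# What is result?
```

step(12, 10) -> step(10, 2) -> step(2, 0) -> 2

Answer: 2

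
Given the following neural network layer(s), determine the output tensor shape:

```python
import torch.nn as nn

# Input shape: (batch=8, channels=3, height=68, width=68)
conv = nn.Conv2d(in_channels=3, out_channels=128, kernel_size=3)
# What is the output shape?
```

Input: (8, 3, 68, 68) -> Output: (8, 128, 66, 66)

Answer: (8, 128, 66, 66)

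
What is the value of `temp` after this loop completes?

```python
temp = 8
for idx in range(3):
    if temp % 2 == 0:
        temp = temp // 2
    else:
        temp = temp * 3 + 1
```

Collatz-style transformation from 8
`temp` takes the values: 8 → 4 → 2 → 1

Answer: 1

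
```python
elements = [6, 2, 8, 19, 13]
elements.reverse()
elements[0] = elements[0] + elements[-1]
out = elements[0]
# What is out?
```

Trace:
`elements = [6, 2, 8, 19, 13]` → elements = [6, 2, 8, 19, 13]
`elements.reverse()` → elements = [13, 19, 8, 2, 6]
`elements[0] = elements[0] + elements[-1]` → elements = [19, 19, 8, 2, 6]
`out = elements[0]` → out = 19
So out = 19

Answer: 19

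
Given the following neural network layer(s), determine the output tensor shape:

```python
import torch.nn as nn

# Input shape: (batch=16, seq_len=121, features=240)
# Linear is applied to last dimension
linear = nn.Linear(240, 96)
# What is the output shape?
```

Input: (16, 121, 240) -> Output: (16, 121, 96)

Answer: (16, 121, 96)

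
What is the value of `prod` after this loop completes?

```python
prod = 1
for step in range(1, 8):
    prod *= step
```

7! = 5040
`prod` takes the values: 1 → 2 → 6 → 24 → 120 → 720 → 5040

Answer: 5040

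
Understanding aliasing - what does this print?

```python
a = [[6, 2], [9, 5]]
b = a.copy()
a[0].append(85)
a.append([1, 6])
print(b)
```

Key concept: shallow copy with nested lists.
Step by step:
`a = [[6, 2], [9, 5]]` → a = [[6, 2], [9, 5]]
`b = a.copy()` → b = [[6, 2], [9, 5]]
`a[0].append(85)` → a = [[6, 2, 85], [9, 5]]; b = [[6, 2, 85], [9, 5]]
`a.append([1, 6])` → a = [[6, 2, 85], [9, 5], [1, 6]]
`print(b)` → prints [[6, 2, 85], [9, 5]]

Answer: [[6, 2, 85], [9, 5]]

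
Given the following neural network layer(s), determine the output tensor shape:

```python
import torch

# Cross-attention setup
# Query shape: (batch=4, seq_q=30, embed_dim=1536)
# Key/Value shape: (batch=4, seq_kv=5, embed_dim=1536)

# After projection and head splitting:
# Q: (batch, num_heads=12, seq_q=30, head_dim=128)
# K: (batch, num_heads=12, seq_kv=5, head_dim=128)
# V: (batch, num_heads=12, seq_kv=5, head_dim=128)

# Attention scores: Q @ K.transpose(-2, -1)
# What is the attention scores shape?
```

Input: (4, 30, 1536) -> Output: (4, 12, 30, 5)

Answer: (4, 12, 30, 5)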